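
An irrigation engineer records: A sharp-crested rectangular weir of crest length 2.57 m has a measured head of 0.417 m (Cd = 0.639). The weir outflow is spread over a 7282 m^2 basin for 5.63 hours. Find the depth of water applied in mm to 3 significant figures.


Approach: apply the rectangular weir equation with a volume-to-depth conversion, Q = (2/3)*Cd*L*sqrt(2g)*H^1.5; d = Q*t/A * 1000.
Step 1 — weir discharge:
  Q = (2/3)*0.639*2.57*sqrt(2*9.81)*0.417^1.5 = 1.3059 m^3/s
Step 2 — volume: V = 1.3059 * 5.63*3600 = 26467 m^3
Step 3 — depth: d = V/A * 1000 = 26467/7282 * 1000 = 3630 mm
Therefore the depth of water applied = 3630 mm.


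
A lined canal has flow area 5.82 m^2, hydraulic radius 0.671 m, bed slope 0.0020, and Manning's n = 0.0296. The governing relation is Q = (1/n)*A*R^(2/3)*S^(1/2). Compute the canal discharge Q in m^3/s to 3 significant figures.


Q = (1/0.0296) * 5.82 * 0.671^(2/3) * 0.0020^(1/2) = 6.74 m^3/s
Therefore the canal discharge Q = 6.74 m^3/s.


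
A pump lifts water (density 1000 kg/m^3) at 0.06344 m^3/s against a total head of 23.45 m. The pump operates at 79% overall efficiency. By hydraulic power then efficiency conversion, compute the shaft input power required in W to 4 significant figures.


Approach: apply hydraulic power then efficiency conversion, P = rho*g*Q*H; P_in = P/eta.
Step 1 — hydraulic power (P = rho*g*Q*H):
  P = 1000 * 9.81 * 0.06344 * 23.45 = 14594.0 W
Step 2 — input power: P_in = P/eta = 14594.0 / 0.79 = 18470 W
Therefore the shaft input power required = 18470 W.


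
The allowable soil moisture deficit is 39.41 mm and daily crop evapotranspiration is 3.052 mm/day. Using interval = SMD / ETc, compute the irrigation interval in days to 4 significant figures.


interval = 39.41 / 3.052 = 12.91 days
Therefore the irrigation interval = 12.91 days.


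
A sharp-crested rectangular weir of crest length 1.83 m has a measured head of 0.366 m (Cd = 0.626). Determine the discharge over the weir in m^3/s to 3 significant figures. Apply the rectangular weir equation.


Approach: apply the rectangular weir equation, Q = (2/3)*Cd*L*sqrt(2g)*H^1.5.
Q = (2/3)*0.626*1.83*sqrt(2*9.81)*0.366^1.5 = 0.749 m^3/s
Therefore the discharge over the weir = 0.749 m^3/s.


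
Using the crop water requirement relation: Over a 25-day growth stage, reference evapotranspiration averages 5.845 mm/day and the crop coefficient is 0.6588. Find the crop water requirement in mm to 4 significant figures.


Approach: apply the crop water requirement relation, CWR = ET0 * Kc * days.
CWR = 5.845 * 0.6588 * 25 = 96.27 mm
Therefore the crop water requirement = 96.27 mm.


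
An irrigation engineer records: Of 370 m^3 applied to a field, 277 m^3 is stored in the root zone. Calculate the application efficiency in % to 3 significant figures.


Approach: apply the application efficiency ratio, Ea = (stored/applied)*100.
Ea = (277/370)*100 = 74.9 %
Therefore the application efficiency = 74.9 %.


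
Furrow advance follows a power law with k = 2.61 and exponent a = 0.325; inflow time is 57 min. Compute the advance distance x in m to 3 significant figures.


Approach: apply the power-law advance function, x = k*t^a.
x = 2.61 * 57^0.325 = 9.71 m
Therefore the advance distance x = 9.71 m.


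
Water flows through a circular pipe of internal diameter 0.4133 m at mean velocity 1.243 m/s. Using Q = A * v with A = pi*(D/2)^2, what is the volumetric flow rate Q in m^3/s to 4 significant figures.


A = pi*(0.4133/2)^2 = 0.134159 m^2
Q = 0.134159 * 1.243 = 0.1668 m^3/s
Therefore the volumetric flow rate Q = 0.1668 m^3/s.


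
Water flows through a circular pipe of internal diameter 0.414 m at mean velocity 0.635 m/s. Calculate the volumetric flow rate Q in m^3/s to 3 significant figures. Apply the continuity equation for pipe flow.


Approach: apply the continuity equation for pipe flow, Q = A * v with A = pi*(D/2)^2.
A = pi*(0.414/2)^2 = 0.13461 m^2
Q = 0.13461 * 0.635 = 0.0855 m^3/s
Therefore the volumetric flow rate Q = 0.0855 m^3/s.


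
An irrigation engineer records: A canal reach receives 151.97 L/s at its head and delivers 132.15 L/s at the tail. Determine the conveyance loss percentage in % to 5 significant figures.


Approach: apply the conveyance loss ratio, loss% = ((Q_head - Q_tail)/Q_head)*100.
loss = ((151.97 - 132.15)/151.97)*100 = 13.042 %
Therefore the conveyance loss percentage = 13.042 %.


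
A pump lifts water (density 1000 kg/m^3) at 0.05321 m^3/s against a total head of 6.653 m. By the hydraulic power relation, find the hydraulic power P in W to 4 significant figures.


Approach: apply the hydraulic power relation, P = rho*g*Q*H.
P = 1000 * 9.81 * 0.05321 * 6.653 = 3473 W
Therefore the hydraulic power P = 3473 W.


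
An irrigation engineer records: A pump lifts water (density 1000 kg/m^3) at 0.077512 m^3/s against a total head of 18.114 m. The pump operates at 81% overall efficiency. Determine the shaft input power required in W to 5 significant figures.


Approach: apply hydraulic power then efficiency conversion, P = rho*g*Q*H; P_in = P/eta.
Step 1 — hydraulic power (P = rho*g*Q*H):
  P = 1000 * 9.81 * 0.077512 * 18.114 = 13773.75 W
Step 2 — input power: P_in = P/eta = 13773.75 / 0.81 = 17005 W
Therefore the shaft input power required = 17005 W.


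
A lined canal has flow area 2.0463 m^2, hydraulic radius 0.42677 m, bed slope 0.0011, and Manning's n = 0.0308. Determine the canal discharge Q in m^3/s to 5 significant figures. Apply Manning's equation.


Approach: apply Manning's equation, Q = (1/n)*A*R^(2/3)*S^(1/2).
Q = (1/0.0308) * 2.0463 * 0.42677^(2/3) * 0.0011^(1/2) = 1.2490 m^3/s
Therefore the canal discharge Q = 1.2490 m^3/s.


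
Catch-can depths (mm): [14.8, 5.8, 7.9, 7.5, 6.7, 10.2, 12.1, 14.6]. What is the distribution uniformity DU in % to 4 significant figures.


Approach: apply the low-quarter distribution uniformity, DU = (mean of lowest quarter of readings / overall mean)*100.
sorted lowest 2 of 8: [5.8, 6.7] -> mean = 6.25000 mm
overall mean = 9.95000 mm
DU = (6.25000/9.95000)*100 = 62.81 %
Therefore the distribution uniformity DU = 62.81 %.


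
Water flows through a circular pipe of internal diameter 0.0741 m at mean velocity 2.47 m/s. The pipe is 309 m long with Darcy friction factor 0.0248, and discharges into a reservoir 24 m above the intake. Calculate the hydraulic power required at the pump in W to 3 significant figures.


Approach: apply continuity + Darcy-Weisbach + hydraulic power, Q = A*v; hf = f*(L/D)*(v^2/(2g)); H = static + hf; P = rho*g*Q*H.
Step 1 — flow rate (continuity, Q = A*v):
  A = pi*(0.0741/2)^2 = 0.0043125 m^2
  Q = 0.0043125 * 2.47 = 0.010652 m^3/s
Step 2 — friction head loss (Darcy-Weisbach):
  hf = 0.0248 * (309/0.0741) * (2.47^2 / (2*9.81))
  hf = 32.158 m
Step 3 — total head: H = 24 + 32.158 = 56.158 m
Step 4 — hydraulic power (P = rho*g*Q*H):
  P = 1000 * 9.81 * 0.010652 * 56.158 = 5870 W
Therefore the hydraulic power required at the pump = 5870 W.


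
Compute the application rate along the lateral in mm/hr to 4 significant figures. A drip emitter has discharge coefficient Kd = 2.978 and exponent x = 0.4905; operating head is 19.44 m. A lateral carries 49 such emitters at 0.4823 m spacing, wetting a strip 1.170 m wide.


Approach: apply the emitter equation with a lateral mass balance, q = Kd*h^x; Q = n*q; rate = Q/(n*spacing*width).
Step 1 — single emitter flow (q = Kd*h^x):
  q = 2.978 * 19.44^0.4905 = 12.7653 L/hr
Step 2 — total lateral flow: Q = 49 * 12.7653 = 625.499 L/hr
Step 3 — wetted area: A = 49 * 0.4823 * 1.170 = 27.6503 m^2
Step 4 — application rate: Q/A = 625.499/27.6503 = 22.62 mm/hr
Therefore the application rate along the lateral = 22.62 mm/hr.


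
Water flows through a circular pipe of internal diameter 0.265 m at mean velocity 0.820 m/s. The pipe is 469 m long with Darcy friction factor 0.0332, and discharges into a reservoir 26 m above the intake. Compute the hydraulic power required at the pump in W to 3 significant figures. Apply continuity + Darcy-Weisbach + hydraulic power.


Approach: apply continuity + Darcy-Weisbach + hydraulic power, Q = A*v; hf = f*(L/D)*(v^2/(2g)); H = static + hf; P = rho*g*Q*H.
Step 1 — flow rate (continuity, Q = A*v):
  A = pi*(0.265/2)^2 = 0.055155 m^2
  Q = 0.055155 * 0.820 = 0.045227 m^3/s
Step 2 — friction head loss (Darcy-Weisbach):
  hf = 0.0332 * (469/0.265) * (0.820^2 / (2*9.81))
  hf = 2.0137 m
Step 3 — total head: H = 26 + 2.0137 = 28.014 m
Step 4 — hydraulic power (P = rho*g*Q*H):
  P = 1000 * 9.81 * 0.045227 * 28.014 = 12400 W
Therefore the hydraulic power required at the pump = 12400 W.


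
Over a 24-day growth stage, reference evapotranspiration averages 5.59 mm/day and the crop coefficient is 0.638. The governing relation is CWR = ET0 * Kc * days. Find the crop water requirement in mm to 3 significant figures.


CWR = 5.59 * 0.638 * 24 = 85.6 mm
Therefore the crop water requirement = 85.6 mm.


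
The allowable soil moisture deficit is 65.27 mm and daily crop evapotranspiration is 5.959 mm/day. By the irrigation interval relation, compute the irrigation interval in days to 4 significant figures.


Approach: apply the irrigation interval relation, interval = SMD / ETc.
interval = 65.27 / 5.959 = 10.95 days
Therefore the irrigation interval = 10.95 days.


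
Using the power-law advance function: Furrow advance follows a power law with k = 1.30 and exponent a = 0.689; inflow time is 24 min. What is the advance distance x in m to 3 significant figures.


Approach: apply the power-law advance function, x = k*t^a.
x = 1.30 * 24^0.689 = 11.6 m
Therefore the advance distance x = 11.6 m.


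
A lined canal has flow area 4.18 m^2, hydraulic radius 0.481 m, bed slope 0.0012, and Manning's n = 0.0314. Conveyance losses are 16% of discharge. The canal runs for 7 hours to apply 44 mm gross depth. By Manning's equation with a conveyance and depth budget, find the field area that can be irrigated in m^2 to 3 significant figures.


Approach: apply Manning's equation with a conveyance and depth budget, Q = (1/n)*A*R^(2/3)*S^(1/2); Q_field = Q*(1-loss); Area = Q_field*t/(d/1000).
Step 1 — canal discharge (Manning's equation):
  Q = (1/0.0314) * 4.18 * 0.481^(2/3) * 0.0012^(1/2) = 2.8310 m^3/s
Step 2 — delivered flow: Q_field = 2.8310*(1 - 16/100) = 2.3780 m^3/s
Step 3 — volume delivered: V = 2.3780 * 7*3600 = 59926 m^3
Step 4 — area served: A = V / (depth/1000) = 59926 / 0.044 = 1360000 m^2
Therefore the field area that can be irrigated = 1360000 m^2.


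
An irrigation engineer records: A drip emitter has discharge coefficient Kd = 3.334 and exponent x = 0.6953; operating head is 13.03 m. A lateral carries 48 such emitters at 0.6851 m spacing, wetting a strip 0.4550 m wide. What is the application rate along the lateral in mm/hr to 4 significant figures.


Approach: apply the emitter equation with a lateral mass balance, q = Kd*h^x; Q = n*q; rate = Q/(n*spacing*width).
Step 1 — single emitter flow (q = Kd*h^x):
  q = 3.334 * 13.03^0.6953 = 19.8695 L/hr
Step 2 — total lateral flow: Q = 48 * 19.8695 = 953.735 L/hr
Step 3 — wetted area: A = 48 * 0.6851 * 0.4550 = 14.9626 m^2
Step 4 — application rate: Q/A = 953.735/14.9626 = 63.74 mm/hr
Therefore the application rate along the lateral = 63.74 mm/hr.


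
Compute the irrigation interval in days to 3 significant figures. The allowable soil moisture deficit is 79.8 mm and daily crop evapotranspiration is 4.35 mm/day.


Approach: apply the irrigation interval relation, interval = SMD / ETc.
interval = 79.8 / 4.35 = 18.3 days
Therefore the irrigation interval = 18.3 days.


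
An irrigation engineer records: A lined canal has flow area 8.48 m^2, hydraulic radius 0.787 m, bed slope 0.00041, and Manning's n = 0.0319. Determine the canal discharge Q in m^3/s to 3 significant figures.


Approach: apply Manning's equation, Q = (1/n)*A*R^(2/3)*S^(1/2).
Q = (1/0.0319) * 8.48 * 0.787^(2/3) * 0.00041^(1/2) = 4.59 m^3/s
Therefore the canal discharge Q = 4.59 m^3/s.


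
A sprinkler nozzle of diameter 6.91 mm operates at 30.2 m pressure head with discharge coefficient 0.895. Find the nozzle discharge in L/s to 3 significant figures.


Approach: apply the orifice equation, Q = Cd*A*sqrt(2*g*h), A = pi*(d/2)^2.
A = pi*(6.91e-3/2)^2 = 3.7501e-05 m^2
Q = 0.895 * 3.7501e-05 * sqrt(2*9.81*30.2) * 1000 = 0.817 L/s
Therefore the nozzle discharge = 0.817 L/s.


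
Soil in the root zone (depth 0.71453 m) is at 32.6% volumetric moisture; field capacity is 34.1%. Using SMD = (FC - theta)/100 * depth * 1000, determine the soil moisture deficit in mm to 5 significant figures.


SMD = (34.1 - 32.6)/100 * 0.71453 * 1000 = 10.718 mm
Therefore the soil moisture deficit = 10.718 mm.


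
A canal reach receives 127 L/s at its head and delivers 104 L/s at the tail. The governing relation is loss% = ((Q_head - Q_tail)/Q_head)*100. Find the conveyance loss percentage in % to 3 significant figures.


loss = ((127 - 104)/127)*100 = 18.1 %
Therefore the conveyance loss percentage = 18.1 %.


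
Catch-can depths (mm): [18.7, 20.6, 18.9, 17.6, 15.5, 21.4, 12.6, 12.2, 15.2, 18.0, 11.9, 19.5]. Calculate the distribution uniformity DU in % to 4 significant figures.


Approach: apply the low-quarter distribution uniformity, DU = (mean of lowest quarter of readings / overall mean)*100.
sorted lowest 3 of 12: [11.9, 12.2, 12.6] -> mean = 12.2333 mm
overall mean = 16.8417 mm
DU = (12.2333/16.8417)*100 = 72.64 %
Therefore the distribution uniformity DU = 72.64 %.


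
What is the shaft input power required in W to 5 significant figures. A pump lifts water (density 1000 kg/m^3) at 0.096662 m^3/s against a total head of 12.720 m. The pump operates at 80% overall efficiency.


Approach: apply hydraulic power then efficiency conversion, P = rho*g*Q*H; P_in = P/eta.
Step 1 — hydraulic power (P = rho*g*Q*H):
  P = 1000 * 9.81 * 0.096662 * 12.720 = 12061.79 W
Step 2 — input power: P_in = P/eta = 12061.79 / 0.8 = 15077 W
Therefore the shaft input power required = 15077 W.


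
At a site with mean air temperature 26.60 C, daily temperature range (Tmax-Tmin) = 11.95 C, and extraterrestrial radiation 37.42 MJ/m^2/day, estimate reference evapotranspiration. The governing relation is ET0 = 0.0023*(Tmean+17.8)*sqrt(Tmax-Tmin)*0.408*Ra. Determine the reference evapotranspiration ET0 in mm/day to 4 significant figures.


ET0 = 0.0023*(26.60+17.8)*sqrt(11.95)*0.408*37.42 = 5.390 mm/day
Therefore the reference evapotranspiration ET0 = 5.390 mm/day.


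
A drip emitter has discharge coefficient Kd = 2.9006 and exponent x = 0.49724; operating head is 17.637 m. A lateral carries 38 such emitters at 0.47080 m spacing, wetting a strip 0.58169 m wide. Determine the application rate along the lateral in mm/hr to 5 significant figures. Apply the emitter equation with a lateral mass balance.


Approach: apply the emitter equation with a lateral mass balance, q = Kd*h^x; Q = n*q; rate = Q/(n*spacing*width).
Step 1 — single emitter flow (q = Kd*h^x):
  q = 2.9006 * 17.637^0.49724 = 12.08537 L/hr
Step 2 — total lateral flow: Q = 38 * 12.08537 = 459.2442 L/hr
Step 3 — wetted area: A = 38 * 0.47080 * 0.58169 = 10.40667 m^2
Step 4 — application rate: Q/A = 459.2442/10.40667 = 44.130 mm/hr
Therefore the application rate along the lateral = 44.130 mm/hr.


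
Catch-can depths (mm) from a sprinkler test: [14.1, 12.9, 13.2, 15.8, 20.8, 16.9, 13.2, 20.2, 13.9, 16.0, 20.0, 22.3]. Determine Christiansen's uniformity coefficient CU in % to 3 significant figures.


Approach: apply Christiansen's uniformity coefficient, CU = (1 - mean_abs_deviation/mean)*100.
mean = 16.608 mm
mean |d_i - mean| = 2.8597 mm
CU = (1 - 2.8597/16.608)*100 = 82.8 %
Therefore Christiansen's uniformity coefficient CU = 82.8 %.


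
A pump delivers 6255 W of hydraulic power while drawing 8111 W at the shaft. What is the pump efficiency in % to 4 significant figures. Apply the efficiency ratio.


Approach: apply the efficiency ratio, eta = (P_out/P_in)*100.
eta = (6255 / 8111) * 100 = 77.12 %
Therefore the pump efficiency = 77.12 %.


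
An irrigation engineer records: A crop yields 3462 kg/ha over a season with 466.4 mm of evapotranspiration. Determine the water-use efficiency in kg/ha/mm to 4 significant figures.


Approach: apply the water-use efficiency ratio, WUE = yield/ET.
WUE = 3462 / 466.4 = 7.423 kg/ha/mm
Therefore the water-use efficiency = 7.423 kg/ha/mm.


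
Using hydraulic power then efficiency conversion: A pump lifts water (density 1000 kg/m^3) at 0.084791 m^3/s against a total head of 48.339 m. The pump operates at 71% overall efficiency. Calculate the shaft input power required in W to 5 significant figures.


Approach: apply hydraulic power then efficiency conversion, P = rho*g*Q*H; P_in = P/eta.
Step 1 — hydraulic power (P = rho*g*Q*H):
  P = 1000 * 9.81 * 0.084791 * 48.339 = 40208.37 W
Step 2 — input power: P_in = P/eta = 40208.37 / 0.71 = 56632 W
Therefore the shaft input power required = 56632 W.


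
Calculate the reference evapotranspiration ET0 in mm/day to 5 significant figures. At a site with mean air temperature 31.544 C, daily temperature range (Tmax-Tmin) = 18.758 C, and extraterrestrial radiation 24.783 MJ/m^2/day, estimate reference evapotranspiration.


Approach: apply the Hargreaves-Samani method, ET0 = 0.0023*(Tmean+17.8)*sqrt(Tmax-Tmin)*0.408*Ra.
ET0 = 0.0023*(31.544+17.8)*sqrt(18.758)*0.408*24.783 = 4.9701 mm/day
Therefore the reference evapotranspiration ET0 = 4.9701 mm/day.


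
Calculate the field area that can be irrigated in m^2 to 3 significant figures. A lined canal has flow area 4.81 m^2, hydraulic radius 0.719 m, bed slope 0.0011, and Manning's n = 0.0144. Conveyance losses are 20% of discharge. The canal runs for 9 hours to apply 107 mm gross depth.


Approach: apply Manning's equation with a conveyance and depth budget, Q = (1/n)*A*R^(2/3)*S^(1/2); Q_field = Q*(1-loss); Area = Q_field*t/(d/1000).
Step 1 — canal discharge (Manning's equation):
  Q = (1/0.0144) * 4.81 * 0.719^(2/3) * 0.0011^(1/2) = 8.8913 m^3/s
Step 2 — delivered flow: Q_field = 8.8913*(1 - 20/100) = 7.1130 m^3/s
Step 3 — volume delivered: V = 7.1130 * 9*3600 = 230460 m^3
Step 4 — area served: A = V / (depth/1000) = 230460 / 0.107 = 2150000 m^2
Therefore the field area that can be irrigated = 2150000 m^2.


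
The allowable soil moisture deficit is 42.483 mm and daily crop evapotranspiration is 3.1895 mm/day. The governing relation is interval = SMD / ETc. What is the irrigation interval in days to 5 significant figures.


interval = 42.483 / 3.1895 = 13.320 days
Therefore the irrigation interval = 13.320 days.


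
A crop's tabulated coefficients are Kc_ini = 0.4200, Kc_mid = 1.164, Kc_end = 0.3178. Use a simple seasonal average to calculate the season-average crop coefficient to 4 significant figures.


Approach: apply a simple seasonal average, Kc_avg = (Kc_ini + Kc_mid + Kc_end)/3.
Kc_avg = (0.4200 + 1.164 + 0.3178)/3 = 0.6339
Therefore the season-average crop coefficient = 0.6339.


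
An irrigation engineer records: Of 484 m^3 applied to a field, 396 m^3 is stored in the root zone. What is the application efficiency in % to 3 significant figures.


Approach: apply the application efficiency ratio, Ea = (stored/applied)*100.
Ea = (396/484)*100 = 81.8 %
Therefore the application efficiency = 81.8 %.


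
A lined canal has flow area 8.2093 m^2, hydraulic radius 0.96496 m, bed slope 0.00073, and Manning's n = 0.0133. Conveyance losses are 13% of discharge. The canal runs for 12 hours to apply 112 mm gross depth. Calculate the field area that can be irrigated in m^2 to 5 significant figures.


Approach: apply Manning's equation with a conveyance and depth budget, Q = (1/n)*A*R^(2/3)*S^(1/2); Q_field = Q*(1-loss); Area = Q_field*t/(d/1000).
Step 1 — canal discharge (Manning's equation):
  Q = (1/0.0133) * 8.2093 * 0.96496^(2/3) * 0.00073^(1/2) = 16.28504 m^3/s
Step 2 — delivered flow: Q_field = 16.28504*(1 - 13/100) = 14.16798 m^3/s
Step 3 — volume delivered: V = 14.16798 * 12*3600 = 612056.9 m^3
Step 4 — area served: A = V / (depth/1000) = 612056.9 / 0.112 = 5464800 m^2
Therefore the field area that can be irrigated = 5464800 m^2.


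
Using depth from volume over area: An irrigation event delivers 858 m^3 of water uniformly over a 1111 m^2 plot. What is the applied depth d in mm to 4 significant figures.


Approach: apply depth from volume over area, d = (V/A)*1000.
d = (858 / 1111) * 1000 = 772.3 mm
Therefore the applied depth d = 772.3 mm.


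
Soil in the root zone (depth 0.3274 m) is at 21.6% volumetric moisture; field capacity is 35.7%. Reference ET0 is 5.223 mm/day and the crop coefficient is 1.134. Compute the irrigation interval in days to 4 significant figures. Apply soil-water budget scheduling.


Approach: apply soil-water budget scheduling, SMD = (FC-theta)/100*depth*1000; ETc = ET0*Kc; interval = SMD/ETc.
Step 1 — soil moisture deficit:
  SMD = (35.7 - 21.6)/100 * 0.3274 * 1000 = 46.1634 mm
Step 2 — daily crop ET (ETc = ET0*Kc):
  ETc = 5.223 * 1.134 = 5.92288 mm/day
Step 3 — irrigation interval (SMD/ETc):
  interval = 46.1634 / 5.92288 = 7.794 days
Therefore the irrigation interval = 7.794 days.


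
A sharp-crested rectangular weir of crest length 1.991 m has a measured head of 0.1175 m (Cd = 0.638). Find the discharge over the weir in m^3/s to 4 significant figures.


Approach: apply the rectangular weir equation, Q = (2/3)*Cd*L*sqrt(2g)*H^1.5.
Q = (2/3)*0.638*1.991*sqrt(2*9.81)*0.1175^1.5 = 0.1511 m^3/s
Therefore the discharge over the weir = 0.1511 m^3/s.


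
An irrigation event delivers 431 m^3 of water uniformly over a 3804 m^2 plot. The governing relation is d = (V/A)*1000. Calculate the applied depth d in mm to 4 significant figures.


d = (431 / 3804) * 1000 = 113.3 mm
Therefore the applied depth d = 113.3 mm.


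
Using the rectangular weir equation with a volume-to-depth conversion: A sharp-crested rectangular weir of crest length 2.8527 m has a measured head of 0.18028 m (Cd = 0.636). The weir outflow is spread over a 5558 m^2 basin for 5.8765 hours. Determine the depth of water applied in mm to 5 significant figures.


Approach: apply the rectangular weir equation with a volume-to-depth conversion, Q = (2/3)*Cd*L*sqrt(2g)*H^1.5; d = Q*t/A * 1000.
Step 1 — weir discharge:
  Q = (2/3)*0.636*2.8527*sqrt(2*9.81)*0.18028^1.5 = 0.4101028 m^3/s
Step 2 — volume: V = 0.4101028 * 5.8765*3600 = 8675.890 m^3
Step 3 — depth: d = V/A * 1000 = 8675.890/5558 * 1000 = 1561.0 mm
Therefore the depth of water applied = 1561.0 mm.


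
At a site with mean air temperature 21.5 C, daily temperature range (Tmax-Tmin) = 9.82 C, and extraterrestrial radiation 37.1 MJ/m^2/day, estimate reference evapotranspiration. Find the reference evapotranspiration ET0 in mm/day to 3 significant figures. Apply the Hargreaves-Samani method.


Approach: apply the Hargreaves-Samani method, ET0 = 0.0023*(Tmean+17.8)*sqrt(Tmax-Tmin)*0.408*Ra.
ET0 = 0.0023*(21.5+17.8)*sqrt(9.82)*0.408*37.1 = 4.29 mm/day
Therefore the reference evapotranspiration ET0 = 4.29 mm/day.


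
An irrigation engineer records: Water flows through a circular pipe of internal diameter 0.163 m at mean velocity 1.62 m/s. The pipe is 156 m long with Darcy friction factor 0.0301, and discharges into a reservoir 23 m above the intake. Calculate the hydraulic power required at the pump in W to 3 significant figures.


Approach: apply continuity + Darcy-Weisbach + hydraulic power, Q = A*v; hf = f*(L/D)*(v^2/(2g)); H = static + hf; P = rho*g*Q*H.
Step 1 — flow rate (continuity, Q = A*v):
  A = pi*(0.163/2)^2 = 0.020867 m^2
  Q = 0.020867 * 1.62 = 0.033805 m^3/s
Step 2 — friction head loss (Darcy-Weisbach):
  hf = 0.0301 * (156/0.163) * (1.62^2 / (2*9.81))
  hf = 3.8533 m
Step 3 — total head: H = 23 + 3.8533 = 26.853 m
Step 4 — hydraulic power (P = rho*g*Q*H):
  P = 1000 * 9.81 * 0.033805 * 26.853 = 8910 W
Therefore the hydraulic power required at the pump = 8910 W.


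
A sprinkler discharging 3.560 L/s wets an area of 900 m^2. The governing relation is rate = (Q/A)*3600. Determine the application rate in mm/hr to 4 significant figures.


rate = (3.560 / 900) * 3600 = 14.24 mm/hr
Therefore the application rate = 14.24 mm/hr.


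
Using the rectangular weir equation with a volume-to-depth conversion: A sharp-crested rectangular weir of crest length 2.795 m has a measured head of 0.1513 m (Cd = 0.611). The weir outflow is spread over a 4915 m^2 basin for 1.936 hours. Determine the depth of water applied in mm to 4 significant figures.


Approach: apply the rectangular weir equation with a volume-to-depth conversion, Q = (2/3)*Cd*L*sqrt(2g)*H^1.5; d = Q*t/A * 1000.
Step 1 — weir discharge:
  Q = (2/3)*0.611*2.795*sqrt(2*9.81)*0.1513^1.5 = 0.296783 m^3/s
Step 2 — volume: V = 0.296783 * 1.936*3600 = 2068.46 m^3
Step 3 — depth: d = V/A * 1000 = 2068.46/4915 * 1000 = 420.8 mm
Therefore the depth of water applied = 420.8 mm.


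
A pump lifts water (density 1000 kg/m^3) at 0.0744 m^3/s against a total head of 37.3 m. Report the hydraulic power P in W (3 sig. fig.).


Approach: apply the hydraulic power relation, P = rho*g*Q*H.
P = 1000 * 9.81 * 0.0744 * 37.3 = 27200 W
Therefore the hydraulic power P = 27200 W.


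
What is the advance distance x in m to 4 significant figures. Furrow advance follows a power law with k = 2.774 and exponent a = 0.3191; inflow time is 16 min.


Approach: apply the power-law advance function, x = k*t^a.
x = 2.774 * 16^0.3191 = 6.720 m
Therefore the advance distance x = 6.720 m.


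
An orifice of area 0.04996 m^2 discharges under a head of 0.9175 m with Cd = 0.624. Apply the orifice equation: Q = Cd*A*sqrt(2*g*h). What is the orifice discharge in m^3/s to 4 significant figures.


Q = 0.624 * 0.04996 * sqrt(2*9.81*0.9175) = 0.1323 m^3/s
Therefore the orifice discharge = 0.1323 m^3/s.


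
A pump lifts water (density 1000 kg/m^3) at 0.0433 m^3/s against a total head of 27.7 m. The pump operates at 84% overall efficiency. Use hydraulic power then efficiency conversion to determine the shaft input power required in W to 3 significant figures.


Approach: apply hydraulic power then efficiency conversion, P = rho*g*Q*H; P_in = P/eta.
Step 1 — hydraulic power (P = rho*g*Q*H):
  P = 1000 * 9.81 * 0.0433 * 27.7 = 11766 W
Step 2 — input power: P_in = P/eta = 11766 / 0.84 = 14000 W
Therefore the shaft input power required = 14000 W.


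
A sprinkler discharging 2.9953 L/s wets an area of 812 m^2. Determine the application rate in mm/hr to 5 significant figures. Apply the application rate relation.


Approach: apply the application rate relation, rate = (Q/A)*3600.
rate = (2.9953 / 812) * 3600 = 13.280 mm/hr
Therefore the application rate = 13.280 mm/hr.


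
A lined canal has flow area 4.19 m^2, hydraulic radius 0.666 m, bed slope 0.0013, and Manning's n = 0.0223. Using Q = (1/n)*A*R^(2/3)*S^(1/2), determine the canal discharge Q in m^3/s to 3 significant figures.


Q = (1/0.0223) * 4.19 * 0.666^(2/3) * 0.0013^(1/2) = 5.17 m^3/s
Therefore the canal discharge Q = 5.17 m^3/s.


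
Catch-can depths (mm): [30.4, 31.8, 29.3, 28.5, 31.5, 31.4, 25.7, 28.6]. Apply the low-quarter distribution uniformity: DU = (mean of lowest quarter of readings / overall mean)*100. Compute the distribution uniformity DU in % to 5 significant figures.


sorted lowest 2 of 8: [25.7, 28.5] -> mean = 27.10000 mm
overall mean = 29.65000 mm
DU = (27.10000/29.65000)*100 = 91.400 %
Therefore the distribution uniformity DU = 91.400 %.


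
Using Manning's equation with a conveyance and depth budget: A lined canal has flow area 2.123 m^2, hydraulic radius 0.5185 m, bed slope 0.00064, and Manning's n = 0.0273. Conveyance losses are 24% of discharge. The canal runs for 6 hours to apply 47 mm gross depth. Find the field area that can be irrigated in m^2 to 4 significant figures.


Approach: apply Manning's equation with a conveyance and depth budget, Q = (1/n)*A*R^(2/3)*S^(1/2); Q_field = Q*(1-loss); Area = Q_field*t/(d/1000).
Step 1 — canal discharge (Manning's equation):
  Q = (1/0.0273) * 2.123 * 0.5185^(2/3) * 0.00064^(1/2) = 1.26973 m^3/s
Step 2 — delivered flow: Q_field = 1.26973*(1 - 24/100) = 0.964991 m^3/s
Step 3 — volume delivered: V = 0.964991 * 6*3600 = 20843.8 m^3
Step 4 — area served: A = V / (depth/1000) = 20843.8 / 0.047 = 443500 m^2
Therefore the field area that can be irrigated = 443500 m^2.


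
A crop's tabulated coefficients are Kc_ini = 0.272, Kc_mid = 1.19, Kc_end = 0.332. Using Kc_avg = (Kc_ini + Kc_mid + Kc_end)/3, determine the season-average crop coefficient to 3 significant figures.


Kc_avg = (0.272 + 1.19 + 0.332)/3 = 0.598
Therefore the season-average crop coefficient = 0.598.


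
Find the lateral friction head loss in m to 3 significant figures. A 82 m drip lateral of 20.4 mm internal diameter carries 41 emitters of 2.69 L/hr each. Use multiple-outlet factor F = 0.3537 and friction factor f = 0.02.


Approach: apply Darcy-Weisbach with the multiple-outlet F-factor, Q = n*q/(3600*1000) m^3/s; v = Q/A; hf = F*f*(L/D)*(v^2/(2g)).
Q = 41*2.69/(3600*1000) = 3.0636e-05 m^3/s
A = pi*(20.4e-3/2)^2 = 3.2685e-04 m^2, so v = Q/A = 0.093731 m/s
hf = 0.3537*0.02*(82/0.0204)*(0.093731^2/(2*9.81)) = 0.0127 m
Therefore the lateral friction head loss = 0.0127 m.


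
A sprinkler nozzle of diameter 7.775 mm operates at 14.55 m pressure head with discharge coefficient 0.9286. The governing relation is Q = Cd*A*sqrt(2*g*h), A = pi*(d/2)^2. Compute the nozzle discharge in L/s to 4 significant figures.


A = pi*(7.775e-3/2)^2 = 4.74778e-05 m^2
Q = 0.9286 * 4.74778e-05 * sqrt(2*9.81*14.55) * 1000 = 0.7449 L/s
Therefore the nozzle discharge = 0.7449 L/s.


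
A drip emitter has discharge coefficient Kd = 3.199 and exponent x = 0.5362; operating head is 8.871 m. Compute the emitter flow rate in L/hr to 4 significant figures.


Approach: apply the emitter characteristic equation, q = Kd * h^x.
q = 3.199 * 8.871^0.5362 = 10.31 L/hr
Therefore the emitter flow rate = 10.31 L/hr.


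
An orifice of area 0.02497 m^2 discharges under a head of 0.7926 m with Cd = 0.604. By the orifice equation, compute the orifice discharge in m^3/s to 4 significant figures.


Approach: apply the orifice equation, Q = Cd*A*sqrt(2*g*h).
Q = 0.604 * 0.02497 * sqrt(2*9.81*0.7926) = 0.05947 m^3/s
Therefore the orifice discharge = 0.05947 m^3/s.


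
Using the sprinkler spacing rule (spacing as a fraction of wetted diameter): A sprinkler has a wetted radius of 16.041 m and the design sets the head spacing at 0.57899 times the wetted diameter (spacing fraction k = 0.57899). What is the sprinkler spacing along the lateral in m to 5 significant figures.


Approach: apply the sprinkler spacing rule (spacing as a fraction of wetted diameter), S = k*(2*R).
S = 0.57899 * (2 * 16.041) = 18.575 m
Therefore the sprinkler spacing along the lateral = 18.575 m.


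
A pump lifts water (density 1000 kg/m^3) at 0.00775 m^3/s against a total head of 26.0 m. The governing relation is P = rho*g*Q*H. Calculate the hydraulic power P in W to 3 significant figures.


P = 1000 * 9.81 * 0.00775 * 26.0 = 1980 W
Therefore the hydraulic power P = 1980 W.


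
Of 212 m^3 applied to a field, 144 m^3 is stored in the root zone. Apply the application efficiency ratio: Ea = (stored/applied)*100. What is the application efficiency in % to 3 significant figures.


Ea = (144/212)*100 = 67.9 %
Therefore the application efficiency = 67.9 %.


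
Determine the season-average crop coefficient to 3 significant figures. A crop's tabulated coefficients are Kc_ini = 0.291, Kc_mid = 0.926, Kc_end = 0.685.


Approach: apply a simple seasonal average, Kc_avg = (Kc_ini + Kc_mid + Kc_end)/3.
Kc_avg = (0.291 + 0.926 + 0.685)/3 = 0.634
Therefore the season-average crop coefficient = 0.634.


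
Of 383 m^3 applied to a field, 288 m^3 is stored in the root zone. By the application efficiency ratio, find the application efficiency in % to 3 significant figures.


Approach: apply the application efficiency ratio, Ea = (stored/applied)*100.
Ea = (288/383)*100 = 75.2 %
Therefore the application efficiency = 75.2 %.


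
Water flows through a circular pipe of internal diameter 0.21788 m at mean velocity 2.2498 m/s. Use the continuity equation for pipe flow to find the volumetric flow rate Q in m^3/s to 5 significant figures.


Approach: apply the continuity equation for pipe flow, Q = A * v with A = pi*(D/2)^2.
A = pi*(0.21788/2)^2 = 0.03728418 m^2
Q = 0.03728418 * 2.2498 = 0.083882 m^3/s
Therefore the volumetric flow rate Q = 0.083882 m^3/s.


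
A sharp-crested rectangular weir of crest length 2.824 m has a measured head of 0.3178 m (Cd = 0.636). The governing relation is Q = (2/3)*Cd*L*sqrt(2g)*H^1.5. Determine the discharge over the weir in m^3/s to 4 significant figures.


Q = (2/3)*0.636*2.824*sqrt(2*9.81)*0.3178^1.5 = 0.9502 m^3/s
Therefore the discharge over the weir = 0.9502 m^3/s.


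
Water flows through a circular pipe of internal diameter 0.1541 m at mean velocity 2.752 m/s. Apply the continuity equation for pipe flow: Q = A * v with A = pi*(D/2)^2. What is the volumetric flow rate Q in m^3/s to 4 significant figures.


A = pi*(0.1541/2)^2 = 0.0186507 m^2
Q = 0.0186507 * 2.752 = 0.05133 m^3/s
Therefore the volumetric flow rate Q = 0.05133 m^3/s.


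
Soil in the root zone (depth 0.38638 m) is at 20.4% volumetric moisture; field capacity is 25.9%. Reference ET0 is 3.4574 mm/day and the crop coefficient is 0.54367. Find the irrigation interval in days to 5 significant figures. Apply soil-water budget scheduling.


Approach: apply soil-water budget scheduling, SMD = (FC-theta)/100*depth*1000; ETc = ET0*Kc; interval = SMD/ETc.
Step 1 — soil moisture deficit:
  SMD = (25.9 - 20.4)/100 * 0.38638 * 1000 = 21.25090 mm
Step 2 — daily crop ET (ETc = ET0*Kc):
  ETc = 3.4574 * 0.54367 = 1.879685 mm/day
Step 3 — irrigation interval (SMD/ETc):
  interval = 21.25090 / 1.879685 = 11.306 days
Therefore the irrigation interval = 11.306 days.


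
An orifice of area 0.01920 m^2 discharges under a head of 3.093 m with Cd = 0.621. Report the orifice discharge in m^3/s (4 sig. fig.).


Approach: apply the orifice equation, Q = Cd*A*sqrt(2*g*h).
Q = 0.621 * 0.01920 * sqrt(2*9.81*3.093) = 0.09288 m^3/s
Therefore the orifice discharge = 0.09288 m^3/s.


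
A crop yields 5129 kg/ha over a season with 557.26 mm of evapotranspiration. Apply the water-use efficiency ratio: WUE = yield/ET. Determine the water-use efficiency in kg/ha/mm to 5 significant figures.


WUE = 5129 / 557.26 = 9.2040 kg/ha/mm
Therefore the water-use efficiency = 9.2040 kg/ha/mm.


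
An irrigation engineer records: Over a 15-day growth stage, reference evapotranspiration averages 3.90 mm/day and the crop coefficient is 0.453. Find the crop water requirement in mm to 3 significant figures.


Approach: apply the crop water requirement relation, CWR = ET0 * Kc * days.
CWR = 3.90 * 0.453 * 15 = 26.5 mm
Therefore the crop water requirement = 26.5 mm.


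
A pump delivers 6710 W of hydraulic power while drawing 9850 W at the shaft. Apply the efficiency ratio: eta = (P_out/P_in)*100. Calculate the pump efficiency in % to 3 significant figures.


eta = (6710 / 9850) * 100 = 68.1 %
Therefore the pump efficiency = 68.1 %.


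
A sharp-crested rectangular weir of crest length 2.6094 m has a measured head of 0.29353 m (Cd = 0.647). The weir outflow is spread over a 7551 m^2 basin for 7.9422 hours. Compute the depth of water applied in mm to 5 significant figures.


Approach: apply the rectangular weir equation with a volume-to-depth conversion, Q = (2/3)*Cd*L*sqrt(2g)*H^1.5; d = Q*t/A * 1000.
Step 1 — weir discharge:
  Q = (2/3)*0.647*2.6094*sqrt(2*9.81)*0.29353^1.5 = 0.7928334 m^3/s
Step 2 — volume: V = 0.7928334 * 7.9422*3600 = 22668.63 m^3
Step 3 — depth: d = V/A * 1000 = 22668.63/7551 * 1000 = 3002.1 mm
Therefore the depth of water applied = 3002.1 mm.


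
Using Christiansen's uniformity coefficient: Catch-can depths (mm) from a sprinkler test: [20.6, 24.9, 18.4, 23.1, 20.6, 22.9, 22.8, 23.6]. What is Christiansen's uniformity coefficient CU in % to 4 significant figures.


Approach: apply Christiansen's uniformity coefficient, CU = (1 - mean_abs_deviation/mean)*100.
mean = 22.1125 mm
mean |d_i - mean| = 1.68437 mm
CU = (1 - 1.68437/22.1125)*100 = 92.38 %
Therefore Christiansen's uniformity coefficient CU = 92.38 %.


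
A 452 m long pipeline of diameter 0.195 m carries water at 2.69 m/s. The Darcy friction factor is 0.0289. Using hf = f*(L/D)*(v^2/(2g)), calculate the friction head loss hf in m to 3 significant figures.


hf = 0.0289 * (452/0.195) * (2.69^2 / (2*9.81))
hf = 24.7 m
Therefore the friction head loss hf = 24.7 m.


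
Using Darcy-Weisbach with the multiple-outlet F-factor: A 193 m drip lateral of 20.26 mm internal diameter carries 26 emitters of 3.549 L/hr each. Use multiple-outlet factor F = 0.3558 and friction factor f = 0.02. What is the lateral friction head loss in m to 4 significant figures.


Approach: apply Darcy-Weisbach with the multiple-outlet F-factor, Q = n*q/(3600*1000) m^3/s; v = Q/A; hf = F*f*(L/D)*(v^2/(2g)).
Q = 26*3.549/(3600*1000) = 2.56317e-05 m^3/s
A = pi*(20.26e-3/2)^2 = 3.22380e-04 m^2, so v = Q/A = 0.0795075 m/s
hf = 0.3558*0.02*(193/0.02026)*(0.0795075^2/(2*9.81)) = 0.02184 m
Therefore the lateral friction head loss = 0.02184 m.


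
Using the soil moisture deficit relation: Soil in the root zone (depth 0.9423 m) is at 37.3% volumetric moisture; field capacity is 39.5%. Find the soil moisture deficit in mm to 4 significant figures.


Approach: apply the soil moisture deficit relation, SMD = (FC - theta)/100 * depth * 1000.
SMD = (39.5 - 37.3)/100 * 0.9423 * 1000 = 20.73 mm
Therefore the soil moisture deficit = 20.73 mm.


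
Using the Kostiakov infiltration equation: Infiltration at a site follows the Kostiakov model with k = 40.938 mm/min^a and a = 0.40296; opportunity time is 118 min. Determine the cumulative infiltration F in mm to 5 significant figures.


Approach: apply the Kostiakov infiltration equation, F = k*t^a.
F = 40.938 * 118^0.40296 = 279.91 mm
Therefore the cumulative infiltration F = 279.91 mm.


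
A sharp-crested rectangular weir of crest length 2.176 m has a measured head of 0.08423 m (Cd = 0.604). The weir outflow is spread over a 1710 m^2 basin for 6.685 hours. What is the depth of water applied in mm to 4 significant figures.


Approach: apply the rectangular weir equation with a volume-to-depth conversion, Q = (2/3)*Cd*L*sqrt(2g)*H^1.5; d = Q*t/A * 1000.
Step 1 — weir discharge:
  Q = (2/3)*0.604*2.176*sqrt(2*9.81)*0.08423^1.5 = 0.0948755 m^3/s
Step 2 — volume: V = 0.0948755 * 6.685*3600 = 2283.27 m^3
Step 3 — depth: d = V/A * 1000 = 2283.27/1710 * 1000 = 1335 mm
Therefore the depth of water applied = 1335 mm.


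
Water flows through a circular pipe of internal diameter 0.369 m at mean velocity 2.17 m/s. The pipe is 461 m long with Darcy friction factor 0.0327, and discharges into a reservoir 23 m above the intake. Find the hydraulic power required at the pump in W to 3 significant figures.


Approach: apply continuity + Darcy-Weisbach + hydraulic power, Q = A*v; hf = f*(L/D)*(v^2/(2g)); H = static + hf; P = rho*g*Q*H.
Step 1 — flow rate (continuity, Q = A*v):
  A = pi*(0.369/2)^2 = 0.10694 m^2
  Q = 0.10694 * 2.17 = 0.23206 m^3/s
Step 2 — friction head loss (Darcy-Weisbach):
  hf = 0.0327 * (461/0.369) * (2.17^2 / (2*9.81))
  hf = 9.8049 m
Step 3 — total head: H = 23 + 9.8049 = 32.805 m
Step 4 — hydraulic power (P = rho*g*Q*H):
  P = 1000 * 9.81 * 0.23206 * 32.805 = 74700 W
Therefore the hydraulic power required at the pump = 74700 W.


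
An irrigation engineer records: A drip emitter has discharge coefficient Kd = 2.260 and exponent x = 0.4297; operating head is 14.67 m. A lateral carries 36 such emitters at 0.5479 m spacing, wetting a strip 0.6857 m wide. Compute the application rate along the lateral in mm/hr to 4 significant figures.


Approach: apply the emitter equation with a lateral mass balance, q = Kd*h^x; Q = n*q; rate = Q/(n*spacing*width).
Step 1 — single emitter flow (q = Kd*h^x):
  q = 2.260 * 14.67^0.4297 = 7.16677 L/hr
Step 2 — total lateral flow: Q = 36 * 7.16677 = 258.004 L/hr
Step 3 — wetted area: A = 36 * 0.5479 * 0.6857 = 13.5250 m^2
Step 4 — application rate: Q/A = 258.004/13.5250 = 19.08 mm/hr
Therefore the application rate along the lateral = 19.08 mm/hr.
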